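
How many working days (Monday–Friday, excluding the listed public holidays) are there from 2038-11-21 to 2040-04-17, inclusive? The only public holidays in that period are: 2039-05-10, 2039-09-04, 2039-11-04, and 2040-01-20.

364

2038-11-21 is a Sunday.
That's 514 days from start to end, counting both.
514 = 7 × 73 + 3, so there are 73 full weeks plus 3 extra days.
Each full week contributes 5 weekdays (Mon–Fri): 73 × 5 = 365.
The 3 extra days are Sun, Mon, Tue — 2 of them qualify.
Total: 365 + 2 = 367.
Holidays: 2039-05-10 (Tue); 2039-09-04 (Sun); 2039-11-04 (Fri); 2040-01-20 (Fri).
3 of the 4 holidays fall on weekdays; the rest are weekends and were already excluded.
Business days: 367 − 3 = 364.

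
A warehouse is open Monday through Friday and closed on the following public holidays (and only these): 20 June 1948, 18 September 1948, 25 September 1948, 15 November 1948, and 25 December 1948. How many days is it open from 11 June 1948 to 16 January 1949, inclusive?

155

11 June 1948 is a Friday.
The range spans 220 days (inclusive of both endpoints).
220 = 7 × 31 + 3, so there are 31 full weeks plus 3 extra days.
Each full week contributes 5 weekdays (Mon–Fri): 31 × 5 = 155.
The 3 extra days are Fri, Sat, Sun — 1 of them qualifies.
Total: 155 + 1 = 156.
Holidays: 20 June 1948 (Sun); 18 September 1948 (Sat); 25 September 1948 (Sat); 15 November 1948 (Mon); 25 December 1948 (Sat).
1 of the 5 holidays fall on weekdays; the rest are weekends and were already excluded.
Business days: 156 − 1 = 155.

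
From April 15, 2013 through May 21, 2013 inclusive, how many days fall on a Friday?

5

April 15, 2013 is a Monday.
That's 37 days from start to end, counting both.
37 = 7 × 5 + 2, so there are 5 full weeks plus 2 extra days.
Each full week contributes one Friday: 5 so far.
The 2 extra days are Monday, Tuesday — none qualify.
Total: 5 + 0 = 5.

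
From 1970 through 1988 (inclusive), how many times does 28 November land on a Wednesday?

3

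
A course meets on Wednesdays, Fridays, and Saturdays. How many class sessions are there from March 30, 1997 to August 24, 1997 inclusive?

63

March 30, 1997 is a Sunday.
That's 148 days from start to end, counting both.
148 = 7 × 21 + 1, so there are 21 full weeks plus 1 extra day.
Each full week contributes 3 days from the set (Wed, Fri, Sat): 21 × 3 = 63.
The 1 extra day is Sunday — none qualify.
Total: 63 + 0 = 63.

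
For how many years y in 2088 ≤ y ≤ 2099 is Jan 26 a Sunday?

1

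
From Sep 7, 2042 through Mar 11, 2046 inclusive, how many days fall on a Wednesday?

Sep 7, 2042 is a Sunday.
That's 1282 days from start to end, counting both.
1282 = 7 × 183 + 1, so there are 183 full weeks plus 1 extra day.
Each full week contributes one Wednesday: 183 so far.
The 1 extra day is Sun — none qualify.
Total: 183 + 0 = 183.

183 Wednesdays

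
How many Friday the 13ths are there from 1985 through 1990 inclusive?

Friday-the-13ths by year:
1985: Sep, Dec
1986: Jun
1987: Feb, Mar, Nov
1988: May
1989: Jan, Oct
1990: Apr, Jul

11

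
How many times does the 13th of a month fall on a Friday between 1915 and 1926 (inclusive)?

Friday-the-13ths by year:
1915: Aug
1916: Oct
1917: Apr, Jul
1918: Sep, Dec
1919: Jun
1920: Feb, Aug
1921: May
1922: Jan, Oct
1923: Apr, Jul
1924: Jun
1925: Feb, Mar, Nov
1926: Aug

19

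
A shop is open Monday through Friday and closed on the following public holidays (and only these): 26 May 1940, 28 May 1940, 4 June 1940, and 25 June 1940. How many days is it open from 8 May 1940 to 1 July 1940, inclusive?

36 business days

8 May 1940 is a Wednesday.
The range spans 55 days (inclusive of both endpoints).
55 = 7 × 7 + 6, so there are 7 full weeks plus 6 extra days.
Each full week contributes 5 weekdays (Mon–Fri): 7 × 5 = 35.
The 6 extra days are Wed, Thu, Fri, Sat, Sun, Mon — 4 of them qualify.
Total: 35 + 4 = 39.
Holidays: 26 May 1940 (Sun); 28 May 1940 (Tue); 4 June 1940 (Tue); 25 June 1940 (Tue).
3 of the 4 holidays fall on weekdays; the rest are weekends and were already excluded.
Business days: 39 − 3 = 36.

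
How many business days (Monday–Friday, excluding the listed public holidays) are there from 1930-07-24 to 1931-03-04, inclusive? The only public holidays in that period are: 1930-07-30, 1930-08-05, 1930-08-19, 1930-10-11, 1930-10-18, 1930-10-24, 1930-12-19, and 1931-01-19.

154 business days

1930-07-24 is a Thursday.
From 1930-07-24 to 1931-03-04 is 224 days inclusive.
224 = 7 × 32, so the span is exactly 32 full weeks.
Each full week contributes 5 weekdays (Mon–Fri): 32 × 5 = 160.
Holidays: 1930-07-30 (Wed); 1930-08-05 (Tue); 1930-08-19 (Tue); 1930-10-11 (Sat); 1930-10-18 (Sat); 1930-10-24 (Fri); 1930-12-19 (Fri); 1931-01-19 (Mon).
6 of the 8 holidays fall on weekdays; the rest are weekends and were already excluded.
Business days: 160 − 6 = 154.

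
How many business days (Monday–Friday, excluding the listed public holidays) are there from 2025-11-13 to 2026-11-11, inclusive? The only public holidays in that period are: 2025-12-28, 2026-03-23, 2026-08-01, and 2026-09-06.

259

2025-11-13 is a Thursday.
From 2025-11-13 to 2026-11-11 is 364 days inclusive.
364 = 7 × 52, so the span is exactly 52 full weeks.
Each full week contributes 5 weekdays (Mon–Fri): 52 × 5 = 260.
Holidays: 2025-12-28 (Sun); 2026-03-23 (Mon); 2026-08-01 (Sat); 2026-09-06 (Sun).
1 of the 4 holidays fall on weekdays; the rest are weekends and were already excluded.
Business days: 260 − 1 = 259.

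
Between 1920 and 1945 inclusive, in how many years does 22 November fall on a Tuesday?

4

Day of week of November 22 in each year:
1920: Mon, 1921: Tue ✓, 1922: Wed, 1923: Thu, 1924: Sat, 1925: Sun, 1926: Mon, 1927: Tue ✓, 1928: Thu, 1929: Fri, 1930: Sat, 1931: Sun, 1932: Tue ✓, 1933: Wed, 1934: Thu, 1935: Fri, 1936: Sun, 1937: Mon, 1938: Tue ✓, 1939: Wed, 1940: Fri, 1941: Sat, 1942: Sun, 1943: Mon, 1944: Wed, 1945: Thu
Tuesdays: 1921, 1927, 1932, 1938.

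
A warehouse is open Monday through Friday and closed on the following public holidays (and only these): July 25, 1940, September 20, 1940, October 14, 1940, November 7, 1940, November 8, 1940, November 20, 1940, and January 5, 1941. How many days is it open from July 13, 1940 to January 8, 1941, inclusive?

122

July 13, 1940 is a Saturday.
From July 13, 1940 to January 8, 1941 is 180 days inclusive.
180 = 7 × 25 + 5, so there are 25 full weeks plus 5 extra days.
Each full week contributes 5 weekdays (Mon–Fri): 25 × 5 = 125.
The 5 extra days are Saturday, Sunday, Monday, Tuesday, Wednesday — 3 of them qualify.
Total: 125 + 3 = 128.
Holidays: July 25, 1940 (Thu); September 20, 1940 (Fri); October 14, 1940 (Mon); November 7, 1940 (Thu); November 8, 1940 (Fri); November 20, 1940 (Wed); January 5, 1941 (Sun).
6 of the 7 holidays fall on weekdays; the rest are weekends and were already excluded.
Business days: 128 − 6 = 122.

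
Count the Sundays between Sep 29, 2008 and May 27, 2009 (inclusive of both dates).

34

Sep 29, 2008 is a Monday.
From Sep 29, 2008 to May 27, 2009 is 241 days inclusive.
241 = 7 × 34 + 3, so there are 34 full weeks plus 3 extra days.
Each full week contributes one Sunday: 34 so far.
The 3 extra days are Monday, Tuesday, Wednesday — none qualify.
Total: 34 + 0 = 34.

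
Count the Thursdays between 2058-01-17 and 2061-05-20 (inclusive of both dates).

175

2058-01-17 is a Thursday.
That's 1220 days from start to end, counting both.
1220 = 7 × 174 + 2, so there are 174 full weeks plus 2 extra days.
Each full week contributes one Thursday: 174 so far.
The 2 extra days are Thursday, Friday — 1 of them qualifies.
Total: 174 + 1 = 175.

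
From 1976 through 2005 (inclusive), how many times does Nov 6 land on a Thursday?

Day of week of November 6 in each year:
1976: Sat, 1977: Sun, 1978: Mon, 1979: Tue, 1980: Thu ✓, 1981: Fri, 1982: Sat, 1983: Sun, 1984: Tue, 1985: Wed, 1986: Thu ✓, 1987: Fri, 1988: Sun, 1989: Mon, 1990: Tue, 1991: Wed, 1992: Fri, 1993: Sat, 1994: Sun, 1995: Mon, 1996: Wed, 1997: Thu ✓, 1998: Fri, 1999: Sat, 2000: Mon, 2001: Tue, 2002: Wed, 2003: Thu ✓, 2004: Sat, 2005: Sun
Thursdays: 1980, 1986, 1997, 2003.

4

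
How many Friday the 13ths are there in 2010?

1

The 13th falls on a Friday when the month's 13th has weekday Fri.
Jan 13 is Wed; Feb 13 is Sat; Mar 13 is Sat; Apr 13 is Tue; May 13 is Thu; Jun 13 is Sun; Jul 13 is Tue; Aug 13 is Fri ✓; Sep 13 is Mon; Oct 13 is Wed; Nov 13 is Sat; Dec 13 is Mon.
Friday the 13ths: Aug.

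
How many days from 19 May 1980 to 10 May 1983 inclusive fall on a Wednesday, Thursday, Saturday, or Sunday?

19 May 1980 is a Monday.
The range spans 1087 days (inclusive of both endpoints).
1087 = 7 × 155 + 2, so there are 155 full weeks plus 2 extra days.
Each full week contributes 4 days from the set (Wed, Thu, Sat, Sun): 155 × 4 = 620.
The 2 extra days are Monday, Tuesday — none qualify.
Total: 620 + 0 = 620.

620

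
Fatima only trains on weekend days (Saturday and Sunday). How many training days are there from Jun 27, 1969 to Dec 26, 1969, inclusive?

52

Jun 27, 1969 is a Friday.
The range spans 183 days (inclusive of both endpoints).
183 = 7 × 26 + 1, so there are 26 full weeks plus 1 extra day.
Each full week contributes 2 weekend days (Sat, Sun): 26 × 2 = 52.
The 1 extra day is Friday — none qualify.
Total: 52 + 0 = 52.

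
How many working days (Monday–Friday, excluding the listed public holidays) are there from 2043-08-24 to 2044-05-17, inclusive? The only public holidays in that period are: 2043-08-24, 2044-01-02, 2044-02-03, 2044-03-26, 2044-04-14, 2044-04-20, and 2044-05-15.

2043-08-24 is a Monday.
The range spans 268 days (inclusive of both endpoints).
268 = 7 × 38 + 2, so there are 38 full weeks plus 2 extra days.
Each full week contributes 5 weekdays (Mon–Fri): 38 × 5 = 190.
The 2 extra days are Monday, Tuesday — 2 of them qualify.
Total: 190 + 2 = 192.
Holidays: 2043-08-24 (Mon); 2044-01-02 (Sat); 2044-02-03 (Wed); 2044-03-26 (Sat); 2044-04-14 (Thu); 2044-04-20 (Wed); 2044-05-15 (Sun).
4 of the 7 holidays fall on weekdays; the rest are weekends and were already excluded.
Business days: 192 − 4 = 188.

188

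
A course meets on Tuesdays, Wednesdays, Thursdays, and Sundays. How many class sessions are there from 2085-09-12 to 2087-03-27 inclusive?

2085-09-12 is a Wednesday.
That's 562 days from start to end, counting both.
562 = 7 × 80 + 2, so there are 80 full weeks plus 2 extra days.
Each full week contributes 4 days from the set (Tue, Wed, Thu, Sun): 80 × 4 = 320.
The 2 extra days are Wednesday, Thursday — 2 of them qualify.
Total: 320 + 2 = 322.

322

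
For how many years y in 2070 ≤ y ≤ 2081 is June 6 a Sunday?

1

Day of week of June 6 in each year:
2070: Fri, 2071: Sat, 2072: Mon, 2073: Tue, 2074: Wed, 2075: Thu, 2076: Sat, 2077: Sun ✓, 2078: Mon, 2079: Tue, 2080: Thu, 2081: Fri
Sundays: 2077.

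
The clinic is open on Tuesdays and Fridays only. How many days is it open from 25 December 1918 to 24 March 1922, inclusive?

339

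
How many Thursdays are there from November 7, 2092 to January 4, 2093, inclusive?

November 7, 2092 is a Friday.
The range spans 59 days (inclusive of both endpoints).
59 = 7 × 8 + 3, so there are 8 full weeks plus 3 extra days.
Each full week contributes one Thursday: 8 so far.
The 3 extra days are Fri, Sat, Sun — none qualify.
Total: 8 + 0 = 8.

8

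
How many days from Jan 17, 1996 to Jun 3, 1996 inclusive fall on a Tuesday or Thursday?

39

Jan 17, 1996 is a Wednesday.
That's 139 days from start to end, counting both.
139 = 7 × 19 + 6, so there are 19 full weeks plus 6 extra days.
Each full week contributes 2 days from the set (Tue, Thu): 19 × 2 = 38.
The 6 extra days are Wed, Thu, Fri, Sat, Sun, Mon — 1 of them qualifies.
Total: 38 + 1 = 39.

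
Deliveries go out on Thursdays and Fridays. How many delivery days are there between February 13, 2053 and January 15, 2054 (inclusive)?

February 13, 2053 is a Thursday.
The range spans 337 days (inclusive of both endpoints).
337 = 7 × 48 + 1, so there are 48 full weeks plus 1 extra day.
Each full week contributes 2 days from the set (Thu, Fri): 48 × 2 = 96.
The 1 extra day is Thu — 1 of them qualifies.
Total: 96 + 1 = 97.

97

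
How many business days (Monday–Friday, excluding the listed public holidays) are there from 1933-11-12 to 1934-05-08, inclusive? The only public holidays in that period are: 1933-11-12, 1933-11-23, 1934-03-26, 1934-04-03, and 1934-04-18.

1933-11-12 is a Sunday.
The range spans 178 days (inclusive of both endpoints).
178 = 7 × 25 + 3, so there are 25 full weeks plus 3 extra days.
Each full week contributes 5 weekdays (Mon–Fri): 25 × 5 = 125.
The 3 extra days are Sun, Mon, Tue — 2 of them qualify.
Total: 125 + 2 = 127.
Holidays: 1933-11-12 (Sun); 1933-11-23 (Thu); 1934-03-26 (Mon); 1934-04-03 (Tue); 1934-04-18 (Wed).
4 of the 5 holidays fall on weekdays; the rest are weekends and were already excluded.
Business days: 127 − 4 = 123.

123 business days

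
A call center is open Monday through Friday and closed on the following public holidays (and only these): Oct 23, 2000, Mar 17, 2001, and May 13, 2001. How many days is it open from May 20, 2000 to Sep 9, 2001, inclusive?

May 20, 2000 is a Saturday.
That's 478 days from start to end, counting both.
478 = 7 × 68 + 2, so there are 68 full weeks plus 2 extra days.
Each full week contributes 5 weekdays (Mon–Fri): 68 × 5 = 340.
The 2 extra days are Sat, Sun — none qualify.
Total: 340 + 0 = 340.
Holidays: Oct 23, 2000 (Mon); Mar 17, 2001 (Sat); May 13, 2001 (Sun).
1 of the 3 holidays fall on weekdays; the rest are weekends and were already excluded.
Business days: 340 − 1 = 339.

339 working days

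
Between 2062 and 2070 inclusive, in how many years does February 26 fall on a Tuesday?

2

Day of week of February 26 in each year:
2062: Sun, 2063: Mon, 2064: Tue ✓, 2065: Thu, 2066: Fri, 2067: Sat, 2068: Sun, 2069: Tue ✓, 2070: Wed
Tuesdays: 2064, 2069.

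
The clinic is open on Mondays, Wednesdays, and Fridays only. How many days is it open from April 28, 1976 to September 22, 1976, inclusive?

64

April 28, 1976 is a Wednesday.
From April 28, 1976 to September 22, 1976 is 148 days inclusive.
148 = 7 × 21 + 1, so there are 21 full weeks plus 1 extra day.
Each full week contributes 3 days from the set (Mon, Wed, Fri): 21 × 3 = 63.
The 1 extra day is Wed — 1 of them qualifies.
Total: 63 + 1 = 64.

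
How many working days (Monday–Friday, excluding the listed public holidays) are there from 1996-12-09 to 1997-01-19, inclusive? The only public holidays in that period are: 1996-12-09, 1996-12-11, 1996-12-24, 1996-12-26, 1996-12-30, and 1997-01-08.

24

1996-12-09 is a Monday.
From 1996-12-09 to 1997-01-19 is 42 days inclusive.
42 = 7 × 6, so the span is exactly 6 full weeks.
Each full week contributes 5 weekdays (Mon–Fri): 6 × 5 = 30.
Holidays: 1996-12-09 (Mon); 1996-12-11 (Wed); 1996-12-24 (Tue); 1996-12-26 (Thu); 1996-12-30 (Mon); 1997-01-08 (Wed).
All 6 holidays fall on weekdays, so subtract 6.
Business days: 30 − 6 = 24.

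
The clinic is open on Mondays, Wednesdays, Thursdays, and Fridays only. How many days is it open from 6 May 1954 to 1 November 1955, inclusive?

6 May 1954 is a Thursday.
That's 545 days from start to end, counting both.
545 = 7 × 77 + 6, so there are 77 full weeks plus 6 extra days.
Each full week contributes 4 days from the set (Mon, Wed, Thu, Fri): 77 × 4 = 308.
The 6 extra days are Thursday, Friday, Saturday, Sunday, Monday, Tuesday — 3 of them qualify.
Total: 308 + 3 = 311.

311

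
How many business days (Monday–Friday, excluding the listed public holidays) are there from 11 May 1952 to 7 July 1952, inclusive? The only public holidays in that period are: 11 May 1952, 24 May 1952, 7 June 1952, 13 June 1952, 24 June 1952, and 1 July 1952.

38

11 May 1952 is a Sunday.
That's 58 days from start to end, counting both.
58 = 7 × 8 + 2, so there are 8 full weeks plus 2 extra days.
Each full week contributes 5 weekdays (Mon–Fri): 8 × 5 = 40.
The 2 extra days are Sunday, Monday — 1 of them qualifies.
Total: 40 + 1 = 41.
Holidays: 11 May 1952 (Sun); 24 May 1952 (Sat); 7 June 1952 (Sat); 13 June 1952 (Fri); 24 June 1952 (Tue); 1 July 1952 (Tue).
3 of the 6 holidays fall on weekdays; the rest are weekends and were already excluded.
Business days: 41 − 3 = 38.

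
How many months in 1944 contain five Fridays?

4

A month has five Fridays exactly when Friday falls within its first (length − 28) days.
Jan: 31 days, starts Sat → 5 of Sat, Sun, Mon
Feb: 29 days, starts Tue → 5 of Tue
Mar: 31 days, starts Wed → 5 of Wed, Thu, Fri ✓
Apr: 30 days, starts Sat → 5 of Sat, Sun
May: 31 days, starts Mon → 5 of Mon, Tue, Wed
Jun: 30 days, starts Thu → 5 of Thu, Fri ✓
Jul: 31 days, starts Sat → 5 of Sat, Sun, Mon
Aug: 31 days, starts Tue → 5 of Tue, Wed, Thu
Sep: 30 days, starts Fri → 5 of Fri, Sat ✓
Oct: 31 days, starts Sun → 5 of Sun, Mon, Tue
Nov: 30 days, starts Wed → 5 of Wed, Thu
Dec: 31 days, starts Fri → 5 of Fri, Sat, Sun ✓
Months with five Fridays: Mar, Jun, Sep, Dec.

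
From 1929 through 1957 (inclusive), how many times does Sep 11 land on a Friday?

4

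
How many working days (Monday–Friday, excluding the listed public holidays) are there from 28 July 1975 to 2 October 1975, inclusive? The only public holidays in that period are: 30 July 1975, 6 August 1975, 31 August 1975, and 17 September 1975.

28 July 1975 is a Monday.
That's 67 days from start to end, counting both.
67 = 7 × 9 + 4, so there are 9 full weeks plus 4 extra days.
Each full week contributes 5 weekdays (Mon–Fri): 9 × 5 = 45.
The 4 extra days are Mon, Tue, Wed, Thu — 4 of them qualify.
Total: 45 + 4 = 49.
Holidays: 30 July 1975 (Wed); 6 August 1975 (Wed); 31 August 1975 (Sun); 17 September 1975 (Wed).
3 of the 4 holidays fall on weekdays; the rest are weekends and were already excluded.
Business days: 49 − 3 = 46.

46 working days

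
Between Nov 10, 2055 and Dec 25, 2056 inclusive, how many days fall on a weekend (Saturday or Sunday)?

Nov 10, 2055 is a Wednesday.
That's 412 days from start to end, counting both.
412 = 7 × 58 + 6, so there are 58 full weeks plus 6 extra days.
Each full week contributes 2 weekend days (Sat, Sun): 58 × 2 = 116.
The 6 extra days are Wed, Thu, Fri, Sat, Sun, Mon — 2 of them qualify.
Total: 116 + 2 = 118.

118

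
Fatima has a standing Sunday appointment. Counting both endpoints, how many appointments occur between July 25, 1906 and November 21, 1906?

17 Sundays

July 25, 1906 is a Wednesday.
From July 25, 1906 to November 21, 1906 is 120 days inclusive.
120 = 7 × 17 + 1, so there are 17 full weeks plus 1 extra day.
Each full week contributes one Sunday: 17 so far.
The 1 extra day is Wednesday — none qualify.
Total: 17 + 0 = 17.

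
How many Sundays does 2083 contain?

January 1, 2083 is a Friday.
The range spans 365 days (inclusive of both endpoints).
365 = 7 × 52 + 1, so there are 52 full weeks plus 1 extra day.
Each full week contributes one Sunday: 52 so far.
The 1 extra day is Fri — none qualify.
Total: 52 + 0 = 52.

52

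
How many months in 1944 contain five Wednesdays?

4

A month has five Wednesdays exactly when Wednesday falls within its first (length − 28) days.
Jan: 31 days, starts Sat → 5 of Sat, Sun, Mon
Feb: 29 days, starts Tue → 5 of Tue
Mar: 31 days, starts Wed → 5 of Wed, Thu, Fri ✓
Apr: 30 days, starts Sat → 5 of Sat, Sun
May: 31 days, starts Mon → 5 of Mon, Tue, Wed ✓
Jun: 30 days, starts Thu → 5 of Thu, Fri
Jul: 31 days, starts Sat → 5 of Sat, Sun, Mon
Aug: 31 days, starts Tue → 5 of Tue, Wed, Thu ✓
Sep: 30 days, starts Fri → 5 of Fri, Sat
Oct: 31 days, starts Sun → 5 of Sun, Mon, Tue
Nov: 30 days, starts Wed → 5 of Wed, Thu ✓
Dec: 31 days, starts Fri → 5 of Fri, Sat, Sun
Months with five Wednesdays: Mar, May, Aug, Nov.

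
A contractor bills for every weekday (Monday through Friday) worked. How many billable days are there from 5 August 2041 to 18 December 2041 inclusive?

5 August 2041 is a Monday.
That's 136 days from start to end, counting both.
136 = 7 × 19 + 3, so there are 19 full weeks plus 3 extra days.
Each full week contributes 5 weekdays (Mon–Fri): 19 × 5 = 95.
The 3 extra days are Mon, Tue, Wed — 3 of them qualify.
Total: 95 + 3 = 98.

98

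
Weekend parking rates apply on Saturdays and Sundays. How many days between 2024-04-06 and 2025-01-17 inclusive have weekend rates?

2024-04-06 is a Saturday.
That's 287 days from start to end, counting both.
287 = 7 × 41, so the span is exactly 41 full weeks.
Each full week contributes 2 weekend days (Sat, Sun): 41 × 2 = 82.

82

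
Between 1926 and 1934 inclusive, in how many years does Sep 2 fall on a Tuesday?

Day of week of September 2 in each year:
1926: Thu, 1927: Fri, 1928: Sun, 1929: Mon, 1930: Tue ✓, 1931: Wed, 1932: Fri, 1933: Sat, 1934: Sun
Tuesdays: 1930.

1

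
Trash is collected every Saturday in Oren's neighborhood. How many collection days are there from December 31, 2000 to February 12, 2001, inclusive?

December 31, 2000 is a Sunday.
That's 44 days from start to end, counting both.
44 = 7 × 6 + 2, so there are 6 full weeks plus 2 extra days.
Each full week contributes one Saturday: 6 so far.
The 2 extra days are Sunday, Monday — none qualify.
Total: 6 + 0 = 6.

6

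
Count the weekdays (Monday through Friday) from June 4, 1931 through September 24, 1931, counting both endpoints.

81 weekdays

June 4, 1931 is a Thursday.
That's 113 days from start to end, counting both.
113 = 7 × 16 + 1, so there are 16 full weeks plus 1 extra day.
Each full week contributes 5 weekdays (Mon–Fri): 16 × 5 = 80.
The 1 extra day is Thursday — 1 of them qualifies.
Total: 80 + 1 = 81.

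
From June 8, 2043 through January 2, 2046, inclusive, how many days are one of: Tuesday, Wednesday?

June 8, 2043 is a Monday.
That's 940 days from start to end, counting both.
940 = 7 × 134 + 2, so there are 134 full weeks plus 2 extra days.
Each full week contributes 2 days from the set (Tue, Wed): 134 × 2 = 268.
The 2 extra days are Monday, Tuesday — 1 of them qualifies.
Total: 268 + 1 = 269.

269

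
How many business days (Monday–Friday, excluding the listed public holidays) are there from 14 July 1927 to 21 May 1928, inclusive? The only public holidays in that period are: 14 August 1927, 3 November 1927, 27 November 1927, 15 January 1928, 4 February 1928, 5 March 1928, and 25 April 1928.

220 business days

14 July 1927 is a Thursday.
The range spans 313 days (inclusive of both endpoints).
313 = 7 × 44 + 5, so there are 44 full weeks plus 5 extra days.
Each full week contributes 5 weekdays (Mon–Fri): 44 × 5 = 220.
The 5 extra days are Thu, Fri, Sat, Sun, Mon — 3 of them qualify.
Total: 220 + 3 = 223.
Holidays: 14 August 1927 (Sun); 3 November 1927 (Thu); 27 November 1927 (Sun); 15 January 1928 (Sun); 4 February 1928 (Sat); 5 March 1928 (Mon); 25 April 1928 (Wed).
3 of the 7 holidays fall on weekdays; the rest are weekends and were already excluded.
Business days: 223 − 3 = 220.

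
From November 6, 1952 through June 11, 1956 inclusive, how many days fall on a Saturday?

188 Saturdays

November 6, 1952 is a Thursday.
That's 1314 days from start to end, counting both.
1314 = 7 × 187 + 5, so there are 187 full weeks plus 5 extra days.
Each full week contributes one Saturday: 187 so far.
The 5 extra days are Thu, Fri, Sat, Sun, Mon — 1 of them qualifies.
Total: 187 + 1 = 188.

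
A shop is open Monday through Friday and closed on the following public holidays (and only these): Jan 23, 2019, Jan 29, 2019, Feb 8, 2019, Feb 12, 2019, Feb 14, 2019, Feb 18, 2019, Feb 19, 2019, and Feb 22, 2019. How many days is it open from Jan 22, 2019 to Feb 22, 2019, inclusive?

Jan 22, 2019 is a Tuesday.
From Jan 22, 2019 to Feb 22, 2019 is 32 days inclusive.
32 = 7 × 4 + 4, so there are 4 full weeks plus 4 extra days.
Each full week contributes 5 weekdays (Mon–Fri): 4 × 5 = 20.
The 4 extra days are Tuesday, Wednesday, Thursday, Friday — 4 of them qualify.
Total: 20 + 4 = 24.
Holidays: Jan 23, 2019 (Wed); Jan 29, 2019 (Tue); Feb 8, 2019 (Fri); Feb 12, 2019 (Tue); Feb 14, 2019 (Thu); Feb 18, 2019 (Mon); Feb 19, 2019 (Tue); Feb 22, 2019 (Fri).
All 8 holidays fall on weekdays, so subtract 8.
Business days: 24 − 8 = 16.

16 working days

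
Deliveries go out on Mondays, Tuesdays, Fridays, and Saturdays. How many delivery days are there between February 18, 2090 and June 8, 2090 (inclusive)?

63

February 18, 2090 is a Saturday.
That's 111 days from start to end, counting both.
111 = 7 × 15 + 6, so there are 15 full weeks plus 6 extra days.
Each full week contributes 4 days from the set (Mon, Tue, Fri, Sat): 15 × 4 = 60.
The 6 extra days are Saturday, Sunday, Monday, Tuesday, Wednesday, Thursday — 3 of them qualify.
Total: 60 + 3 = 63.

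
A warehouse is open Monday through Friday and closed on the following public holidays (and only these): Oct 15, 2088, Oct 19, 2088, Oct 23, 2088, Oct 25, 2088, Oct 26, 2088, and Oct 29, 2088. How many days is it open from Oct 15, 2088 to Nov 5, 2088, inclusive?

11 business days

Oct 15, 2088 is a Friday.
From Oct 15, 2088 to Nov 5, 2088 is 22 days inclusive.
22 = 7 × 3 + 1, so there are 3 full weeks plus 1 extra day.
Each full week contributes 5 weekdays (Mon–Fri): 3 × 5 = 15.
The 1 extra day is Fri — 1 of them qualifies.
Total: 15 + 1 = 16.
Holidays: Oct 15, 2088 (Fri); Oct 19, 2088 (Tue); Oct 23, 2088 (Sat); Oct 25, 2088 (Mon); Oct 26, 2088 (Tue); Oct 29, 2088 (Fri).
5 of the 6 holidays fall on weekdays; the rest are weekends and were already excluded.
Business days: 16 − 5 = 11.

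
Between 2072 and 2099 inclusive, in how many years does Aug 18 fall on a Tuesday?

4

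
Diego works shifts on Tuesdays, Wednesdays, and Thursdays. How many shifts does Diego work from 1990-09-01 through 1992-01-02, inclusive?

210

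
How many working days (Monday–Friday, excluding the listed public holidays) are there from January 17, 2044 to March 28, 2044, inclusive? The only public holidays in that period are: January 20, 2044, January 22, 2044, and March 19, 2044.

January 17, 2044 is a Sunday.
The range spans 72 days (inclusive of both endpoints).
72 = 7 × 10 + 2, so there are 10 full weeks plus 2 extra days.
Each full week contributes 5 weekdays (Mon–Fri): 10 × 5 = 50.
The 2 extra days are Sunday, Monday — 1 of them qualifies.
Total: 50 + 1 = 51.
Holidays: January 20, 2044 (Wed); January 22, 2044 (Fri); March 19, 2044 (Sat).
2 of the 3 holidays fall on weekdays; the rest are weekends and were already excluded.
Business days: 51 − 2 = 49.

49 working days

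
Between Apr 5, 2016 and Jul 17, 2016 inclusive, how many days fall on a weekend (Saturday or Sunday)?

Apr 5, 2016 is a Tuesday.
From Apr 5, 2016 to Jul 17, 2016 is 104 days inclusive.
104 = 7 × 14 + 6, so there are 14 full weeks plus 6 extra days.
Each full week contributes 2 weekend days (Sat, Sun): 14 × 2 = 28.
The 6 extra days are Tue, Wed, Thu, Fri, Sat, Sun — 2 of them qualify.
Total: 28 + 2 = 30.

30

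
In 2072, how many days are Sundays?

January 1, 2072 is a Friday.
That's 366 days from start to end, counting both.
366 = 7 × 52 + 2, so there are 52 full weeks plus 2 extra days.
Each full week contributes one Sunday: 52 so far.
The 2 extra days are Friday, Saturday — none qualify.
Total: 52 + 0 = 52.

52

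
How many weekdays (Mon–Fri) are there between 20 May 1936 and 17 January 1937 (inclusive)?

20 May 1936 is a Wednesday.
From 20 May 1936 to 17 January 1937 is 243 days inclusive.
243 = 7 × 34 + 5, so there are 34 full weeks plus 5 extra days.
Each full week contributes 5 weekdays (Mon–Fri): 34 × 5 = 170.
The 5 extra days are Wed, Thu, Fri, Sat, Sun — 3 of them qualify.
Total: 170 + 3 = 173.

173 weekdays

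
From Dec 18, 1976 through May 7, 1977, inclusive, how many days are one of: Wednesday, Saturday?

Dec 18, 1976 is a Saturday.
That's 141 days from start to end, counting both.
141 = 7 × 20 + 1, so there are 20 full weeks plus 1 extra day.
Each full week contributes 2 days from the set (Wed, Sat): 20 × 2 = 40.
The 1 extra day is Sat — 1 of them qualifies.
Total: 40 + 1 = 41.

41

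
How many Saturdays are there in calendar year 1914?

52

1 January 1914 is a Thursday.
From 1 January 1914 to 31 December 1914 is 365 days inclusive.
365 = 7 × 52 + 1, so there are 52 full weeks plus 1 extra day.
Each full week contributes one Saturday: 52 so far.
The 1 extra day is Thursday — none qualify.
Total: 52 + 0 = 52.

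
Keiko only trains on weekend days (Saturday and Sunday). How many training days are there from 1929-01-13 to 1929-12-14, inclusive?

96

1929-01-13 is a Sunday.
The range spans 336 days (inclusive of both endpoints).
336 = 7 × 48, so the span is exactly 48 full weeks.
Each full week contributes 2 weekend days (Sat, Sun): 48 × 2 = 96.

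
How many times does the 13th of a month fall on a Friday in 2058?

The 13th falls on a Friday when the month's 13th has weekday Fri.
Jan 13 is Sun; Feb 13 is Wed; Mar 13 is Wed; Apr 13 is Sat; May 13 is Mon; Jun 13 is Thu; Jul 13 is Sat; Aug 13 is Tue; Sep 13 is Fri ✓; Oct 13 is Sun; Nov 13 is Wed; Dec 13 is Fri ✓.
Friday the 13ths: Sep, Dec.

2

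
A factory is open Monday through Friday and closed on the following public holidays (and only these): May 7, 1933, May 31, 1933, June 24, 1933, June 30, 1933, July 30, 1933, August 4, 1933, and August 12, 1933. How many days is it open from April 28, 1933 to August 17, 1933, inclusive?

April 28, 1933 is a Friday.
That's 112 days from start to end, counting both.
112 = 7 × 16, so the span is exactly 16 full weeks.
Each full week contributes 5 weekdays (Mon–Fri): 16 × 5 = 80.
Holidays: May 7, 1933 (Sun); May 31, 1933 (Wed); June 24, 1933 (Sat); June 30, 1933 (Fri); July 30, 1933 (Sun); August 4, 1933 (Fri); August 12, 1933 (Sat).
3 of the 7 holidays fall on weekdays; the rest are weekends and were already excluded.
Business days: 80 − 3 = 77.

77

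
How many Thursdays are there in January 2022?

2022-01-01 is a Saturday.
The range spans 31 days (inclusive of both endpoints).
31 = 7 × 4 + 3, so there are 4 full weeks plus 3 extra days.
Each full week contributes one Thursday: 4 so far.
The 3 extra days are Saturday, Sunday, Monday — none qualify.
Total: 4 + 0 = 4.

4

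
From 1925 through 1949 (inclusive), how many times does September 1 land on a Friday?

Day of week of September 1 in each year:
1925: Tue, 1926: Wed, 1927: Thu, 1928: Sat, 1929: Sun, 1930: Mon, 1931: Tue, 1932: Thu, 1933: Fri ✓, 1934: Sat, 1935: Sun, 1936: Tue, 1937: Wed, 1938: Thu, 1939: Fri ✓, 1940: Sun, 1941: Mon, 1942: Tue, 1943: Wed, 1944: Fri ✓, 1945: Sat, 1946: Sun, 1947: Mon, 1948: Wed, 1949: Thu
Fridays: 1933, 1939, 1944.

3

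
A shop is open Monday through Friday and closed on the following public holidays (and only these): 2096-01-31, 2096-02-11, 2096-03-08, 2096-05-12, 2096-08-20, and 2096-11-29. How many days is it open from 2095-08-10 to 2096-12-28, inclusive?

359

2095-08-10 is a Wednesday.
The range spans 507 days (inclusive of both endpoints).
507 = 7 × 72 + 3, so there are 72 full weeks plus 3 extra days.
Each full week contributes 5 weekdays (Mon–Fri): 72 × 5 = 360.
The 3 extra days are Wednesday, Thursday, Friday — 3 of them qualify.
Total: 360 + 3 = 363.
Holidays: 2096-01-31 (Tue); 2096-02-11 (Sat); 2096-03-08 (Thu); 2096-05-12 (Sat); 2096-08-20 (Mon); 2096-11-29 (Thu).
4 of the 6 holidays fall on weekdays; the rest are weekends and were already excluded.
Business days: 363 − 4 = 359.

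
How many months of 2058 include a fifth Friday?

4

A month has five Fridays exactly when Friday falls within its first (length − 28) days.
Jan: 31 days, starts Tue → 5 of Tue, Wed, Thu
Feb: 28 days, starts Fri → 5 of (none)
Mar: 31 days, starts Fri → 5 of Fri, Sat, Sun ✓
Apr: 30 days, starts Mon → 5 of Mon, Tue
May: 31 days, starts Wed → 5 of Wed, Thu, Fri ✓
Jun: 30 days, starts Sat → 5 of Sat, Sun
Jul: 31 days, starts Mon → 5 of Mon, Tue, Wed
Aug: 31 days, starts Thu → 5 of Thu, Fri, Sat ✓
Sep: 30 days, starts Sun → 5 of Sun, Mon
Oct: 31 days, starts Tue → 5 of Tue, Wed, Thu
Nov: 30 days, starts Fri → 5 of Fri, Sat ✓
Dec: 31 days, starts Sun → 5 of Sun, Mon, Tue
Months with five Fridays: Mar, May, Aug, Nov.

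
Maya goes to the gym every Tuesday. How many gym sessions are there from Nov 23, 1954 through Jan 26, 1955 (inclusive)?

Nov 23, 1954 is a Tuesday.
The range spans 65 days (inclusive of both endpoints).
65 = 7 × 9 + 2, so there are 9 full weeks plus 2 extra days.
Each full week contributes one Tuesday: 9 so far.
The 2 extra days are Tuesday, Wednesday — 1 of them qualifies.
Total: 9 + 1 = 10.

10 Tuesdays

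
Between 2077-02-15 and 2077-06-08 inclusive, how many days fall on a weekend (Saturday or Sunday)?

32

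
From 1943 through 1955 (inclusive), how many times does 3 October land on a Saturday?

Day of week of October 3 in each year:
1943: Sun, 1944: Tue, 1945: Wed, 1946: Thu, 1947: Fri, 1948: Sun, 1949: Mon, 1950: Tue, 1951: Wed, 1952: Fri, 1953: Sat ✓, 1954: Sun, 1955: Mon
Saturdays: 1953.

1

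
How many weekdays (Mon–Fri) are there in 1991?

261 weekdays

1 January 1991 is a Tuesday.
From 1 January 1991 to 31 December 1991 is 365 days inclusive.
365 = 7 × 52 + 1, so there are 52 full weeks plus 1 extra day.
Each full week contributes 5 weekdays (Mon–Fri): 52 × 5 = 260.
The 1 extra day is Tuesday — 1 of them qualifies.
Total: 260 + 1 = 261.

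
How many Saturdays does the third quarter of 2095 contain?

13

1 July 2095 is a Friday.
The range spans 92 days (inclusive of both endpoints).
92 = 7 × 13 + 1, so there are 13 full weeks plus 1 extra day.
Each full week contributes one Saturday: 13 so far.
The 1 extra day is Fri — none qualify.
Total: 13 + 0 = 13.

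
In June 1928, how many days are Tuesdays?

1928-06-01 is a Friday.
The range spans 30 days (inclusive of both endpoints).
30 = 7 × 4 + 2, so there are 4 full weeks plus 2 extra days.
Each full week contributes one Tuesday: 4 so far.
The 2 extra days are Friday, Saturday — none qualify.
Total: 4 + 0 = 4.

4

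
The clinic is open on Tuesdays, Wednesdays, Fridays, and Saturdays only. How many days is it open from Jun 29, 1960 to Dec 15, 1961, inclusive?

306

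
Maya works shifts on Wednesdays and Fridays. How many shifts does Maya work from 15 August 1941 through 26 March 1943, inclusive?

169

15 August 1941 is a Friday.
That's 589 days from start to end, counting both.
589 = 7 × 84 + 1, so there are 84 full weeks plus 1 extra day.
Each full week contributes 2 days from the set (Wed, Fri): 84 × 2 = 168.
The 1 extra day is Friday — 1 of them qualifies.
Total: 168 + 1 = 169.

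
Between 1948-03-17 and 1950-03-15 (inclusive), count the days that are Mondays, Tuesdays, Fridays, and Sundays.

1948-03-17 is a Wednesday.
That's 729 days from start to end, counting both.
729 = 7 × 104 + 1, so there are 104 full weeks plus 1 extra day.
Each full week contributes 4 days from the set (Mon, Tue, Fri, Sun): 104 × 4 = 416.
The 1 extra day is Wed — none qualify.
Total: 416 + 0 = 416.

416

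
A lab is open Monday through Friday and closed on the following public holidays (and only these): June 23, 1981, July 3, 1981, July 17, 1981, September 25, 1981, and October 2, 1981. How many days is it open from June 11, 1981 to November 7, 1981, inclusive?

June 11, 1981 is a Thursday.
The range spans 150 days (inclusive of both endpoints).
150 = 7 × 21 + 3, so there are 21 full weeks plus 3 extra days.
Each full week contributes 5 weekdays (Mon–Fri): 21 × 5 = 105.
The 3 extra days are Thu, Fri, Sat — 2 of them qualify.
Total: 105 + 2 = 107.
Holidays: June 23, 1981 (Tue); July 3, 1981 (Fri); July 17, 1981 (Fri); September 25, 1981 (Fri); October 2, 1981 (Fri).
All 5 holidays fall on weekdays, so subtract 5.
Business days: 107 − 5 = 102.

102 business days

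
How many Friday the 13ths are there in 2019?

The 13th falls on a Friday when the month's 13th has weekday Fri.
Jan 13 is Sun; Feb 13 is Wed; Mar 13 is Wed; Apr 13 is Sat; May 13 is Mon; Jun 13 is Thu; Jul 13 is Sat; Aug 13 is Tue; Sep 13 is Fri ✓; Oct 13 is Sun; Nov 13 is Wed; Dec 13 is Fri ✓.
Friday the 13ths: Sep, Dec.

2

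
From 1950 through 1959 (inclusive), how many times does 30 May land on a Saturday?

2

Day of week of May 30 in each year:
1950: Tue, 1951: Wed, 1952: Fri, 1953: Sat ✓, 1954: Sun, 1955: Mon, 1956: Wed, 1957: Thu, 1958: Fri, 1959: Sat ✓
Saturdays: 1953, 1959.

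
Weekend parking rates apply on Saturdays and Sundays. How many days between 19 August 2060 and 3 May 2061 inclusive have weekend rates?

19 August 2060 is a Thursday.
That's 258 days from start to end, counting both.
258 = 7 × 36 + 6, so there are 36 full weeks plus 6 extra days.
Each full week contributes 2 weekend days (Sat, Sun): 36 × 2 = 72.
The 6 extra days are Thu, Fri, Sat, Sun, Mon, Tue — 2 of them qualify.
Total: 72 + 2 = 74.

74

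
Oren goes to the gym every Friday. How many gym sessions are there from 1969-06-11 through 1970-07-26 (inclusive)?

59

1969-06-11 is a Wednesday.
From 1969-06-11 to 1970-07-26 is 411 days inclusive.
411 = 7 × 58 + 5, so there are 58 full weeks plus 5 extra days.
Each full week contributes one Friday: 58 so far.
The 5 extra days are Wednesday, Thursday, Friday, Saturday, Sunday — 1 of them qualifies.
Total: 58 + 1 = 59.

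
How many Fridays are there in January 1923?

1 January 1923 is a Monday.
That's 31 days from start to end, counting both.
31 = 7 × 4 + 3, so there are 4 full weeks plus 3 extra days.
Each full week contributes one Friday: 4 so far.
The 3 extra days are Monday, Tuesday, Wednesday — none qualify.
Total: 4 + 0 = 4.

4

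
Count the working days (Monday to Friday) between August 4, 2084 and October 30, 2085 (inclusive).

323 weekdays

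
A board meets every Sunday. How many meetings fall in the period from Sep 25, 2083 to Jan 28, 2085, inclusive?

Sep 25, 2083 is a Saturday.
From Sep 25, 2083 to Jan 28, 2085 is 492 days inclusive.
492 = 7 × 70 + 2, so there are 70 full weeks plus 2 extra days.
Each full week contributes one Sunday: 70 so far.
The 2 extra days are Sat, Sun — 1 of them qualifies.
Total: 70 + 1 = 71.

71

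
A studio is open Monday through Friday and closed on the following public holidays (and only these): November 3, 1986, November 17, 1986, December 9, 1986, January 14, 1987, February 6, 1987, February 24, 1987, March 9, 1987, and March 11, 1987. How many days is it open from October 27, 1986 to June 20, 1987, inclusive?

October 27, 1986 is a Monday.
The range spans 237 days (inclusive of both endpoints).
237 = 7 × 33 + 6, so there are 33 full weeks plus 6 extra days.
Each full week contributes 5 weekdays (Mon–Fri): 33 × 5 = 165.
The 6 extra days are Monday, Tuesday, Wednesday, Thursday, Friday, Saturday — 5 of them qualify.
Total: 165 + 5 = 170.
Holidays: November 3, 1986 (Mon); November 17, 1986 (Mon); December 9, 1986 (Tue); January 14, 1987 (Wed); February 6, 1987 (Fri); February 24, 1987 (Tue); March 9, 1987 (Mon); March 11, 1987 (Wed).
All 8 holidays fall on weekdays, so subtract 8.
Business days: 170 − 8 = 162.

162 business days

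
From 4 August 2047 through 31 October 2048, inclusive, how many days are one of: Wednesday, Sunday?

4 August 2047 is a Sunday.
From 4 August 2047 to 31 October 2048 is 455 days inclusive.
455 = 7 × 65, so the span is exactly 65 full weeks.
Each full week contributes 2 days from the set (Wed, Sun): 65 × 2 = 130.

130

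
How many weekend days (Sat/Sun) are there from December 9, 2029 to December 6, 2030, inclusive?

December 9, 2029 is a Sunday.
That's 363 days from start to end, counting both.
363 = 7 × 51 + 6, so there are 51 full weeks plus 6 extra days.
Each full week contributes 2 weekend days (Sat, Sun): 51 × 2 = 102.
The 6 extra days are Sun, Mon, Tue, Wed, Thu, Fri — 1 of them qualifies.
Total: 102 + 1 = 103.

103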